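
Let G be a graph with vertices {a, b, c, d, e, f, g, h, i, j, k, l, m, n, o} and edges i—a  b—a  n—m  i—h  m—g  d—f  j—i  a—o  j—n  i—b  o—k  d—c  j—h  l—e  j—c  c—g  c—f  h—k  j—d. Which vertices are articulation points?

j

Removing j increases the component count from 2 to 3, so j is a cut vertex.
By contrast removing i leaves 2 components; it is not a cut vertex. No other vertex is a cut vertex either.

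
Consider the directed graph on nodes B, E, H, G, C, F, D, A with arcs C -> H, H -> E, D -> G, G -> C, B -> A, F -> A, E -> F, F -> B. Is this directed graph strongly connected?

No

There is no directed path from A to D, so the graph is not strongly connected.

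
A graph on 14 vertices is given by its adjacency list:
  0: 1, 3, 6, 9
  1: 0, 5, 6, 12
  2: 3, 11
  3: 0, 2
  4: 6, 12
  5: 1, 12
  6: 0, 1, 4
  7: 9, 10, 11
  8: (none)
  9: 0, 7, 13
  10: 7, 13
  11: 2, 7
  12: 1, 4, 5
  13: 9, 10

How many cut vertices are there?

Removing 0 increases the component count from 2 to 3, so 0 is a cut vertex.
By contrast removing 12 leaves 2 components; it is not a cut vertex. No other vertex is a cut vertex either.

1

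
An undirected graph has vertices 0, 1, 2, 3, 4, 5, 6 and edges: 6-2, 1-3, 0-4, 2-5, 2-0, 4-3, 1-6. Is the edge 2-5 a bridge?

Yes

Removing 2-5 leaves no path between 2 and 5: the component count goes from 1 to 2. So it is a bridge.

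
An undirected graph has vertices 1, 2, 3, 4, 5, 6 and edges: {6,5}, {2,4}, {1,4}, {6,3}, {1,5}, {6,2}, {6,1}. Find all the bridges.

The edges on the cycle 6-2-4-1-6 are not bridges since each lies on that cycle.
But removing 6-3 disconnects 6 from 3 — this is a bridge.

3-6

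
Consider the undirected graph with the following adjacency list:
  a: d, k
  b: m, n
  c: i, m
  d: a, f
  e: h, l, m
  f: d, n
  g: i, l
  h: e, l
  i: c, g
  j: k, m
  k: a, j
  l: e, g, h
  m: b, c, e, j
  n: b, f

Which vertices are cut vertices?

m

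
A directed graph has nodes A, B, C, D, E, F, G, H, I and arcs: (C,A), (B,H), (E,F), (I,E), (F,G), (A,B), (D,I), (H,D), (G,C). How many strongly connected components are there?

1

{A, B, C, D, E, F, G, H, I} are all mutually reachable — one SCC of size 9.
That gives 1 strongly connected component.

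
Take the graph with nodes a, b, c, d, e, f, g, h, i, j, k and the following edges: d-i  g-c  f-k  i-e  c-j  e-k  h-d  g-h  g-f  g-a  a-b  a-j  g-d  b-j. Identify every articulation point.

g

Removing g increases the component count from 1 to 2, so g is a cut vertex.
By contrast removing j leaves 1 component; it is not a cut vertex. No other vertex is a cut vertex either.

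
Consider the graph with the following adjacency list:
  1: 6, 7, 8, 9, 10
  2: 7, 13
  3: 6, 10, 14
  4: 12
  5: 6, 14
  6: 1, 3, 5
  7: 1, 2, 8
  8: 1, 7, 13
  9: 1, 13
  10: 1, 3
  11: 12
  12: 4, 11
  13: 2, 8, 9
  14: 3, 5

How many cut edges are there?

The edges on the cycle 6-5-14-3-6 are not bridges since each lies on that cycle.
But removing 12-4 disconnects 12 from 4; removing 11-12 disconnects 11 from 12 — these are bridges.
That makes 2 bridges.

2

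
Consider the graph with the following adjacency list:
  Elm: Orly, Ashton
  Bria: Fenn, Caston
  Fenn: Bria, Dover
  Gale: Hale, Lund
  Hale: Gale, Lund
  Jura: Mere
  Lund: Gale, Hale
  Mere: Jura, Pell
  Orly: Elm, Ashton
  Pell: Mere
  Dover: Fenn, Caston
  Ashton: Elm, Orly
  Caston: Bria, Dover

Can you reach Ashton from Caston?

No

The component containing Caston is {Bria, Fenn, Dover, Caston}, and Ashton is not in it.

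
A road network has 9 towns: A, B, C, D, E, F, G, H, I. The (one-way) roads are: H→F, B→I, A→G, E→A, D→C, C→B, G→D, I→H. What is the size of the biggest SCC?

1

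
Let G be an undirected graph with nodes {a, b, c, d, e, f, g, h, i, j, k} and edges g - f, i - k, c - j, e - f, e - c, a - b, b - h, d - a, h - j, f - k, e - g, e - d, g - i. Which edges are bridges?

none

The edges on the cycle e-g-i-k-f-e are not bridges since each lies on that cycle.
Every edge lies on some cycle, so there are no bridges.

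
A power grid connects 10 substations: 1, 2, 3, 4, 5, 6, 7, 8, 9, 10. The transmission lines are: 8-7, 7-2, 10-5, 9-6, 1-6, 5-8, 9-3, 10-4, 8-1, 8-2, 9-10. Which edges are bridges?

10-4, 3-9

The edges on the cycle 9-10-5-8-1-6-9 are not bridges since each lies on that cycle.
But removing 9-3 disconnects 9 from 3; removing 10-4 disconnects 10 from 4 — these are bridges.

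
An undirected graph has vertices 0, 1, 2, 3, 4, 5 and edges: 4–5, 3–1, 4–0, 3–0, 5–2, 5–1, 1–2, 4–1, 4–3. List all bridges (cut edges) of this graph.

The edges on the cycle 4-3-0-4 are not bridges since each lies on that cycle.
Every edge lies on some cycle, so there are no bridges.

none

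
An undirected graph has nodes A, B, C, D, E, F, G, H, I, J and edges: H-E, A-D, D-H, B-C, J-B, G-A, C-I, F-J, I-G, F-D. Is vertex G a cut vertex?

Deleting G leaves 1 component (was 1) (its neighbors A, I remain connected to each other), so G is not a cut vertex.

No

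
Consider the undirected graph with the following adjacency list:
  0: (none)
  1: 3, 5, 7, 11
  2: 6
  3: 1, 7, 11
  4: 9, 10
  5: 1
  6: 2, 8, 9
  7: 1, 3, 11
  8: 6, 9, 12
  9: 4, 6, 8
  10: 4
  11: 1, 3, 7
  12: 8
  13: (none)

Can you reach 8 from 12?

Yes

From 12 we can reach 2, 4, 6, 8, 9, 10, 12, which includes 8.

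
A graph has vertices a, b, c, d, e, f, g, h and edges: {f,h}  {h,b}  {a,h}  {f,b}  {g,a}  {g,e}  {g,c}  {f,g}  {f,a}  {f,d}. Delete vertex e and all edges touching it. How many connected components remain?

With e gone, the remaining components are: {a, b, c, d, f, g, h}.
That is 1 component.

1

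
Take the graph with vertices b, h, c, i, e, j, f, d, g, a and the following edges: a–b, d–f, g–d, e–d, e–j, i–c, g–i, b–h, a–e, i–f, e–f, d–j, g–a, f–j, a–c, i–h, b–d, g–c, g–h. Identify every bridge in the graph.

The edges on the cycle a-e-j-f-d-b-a are not bridges since each lies on that cycle.
Every edge lies on some cycle, so there are no bridges.

none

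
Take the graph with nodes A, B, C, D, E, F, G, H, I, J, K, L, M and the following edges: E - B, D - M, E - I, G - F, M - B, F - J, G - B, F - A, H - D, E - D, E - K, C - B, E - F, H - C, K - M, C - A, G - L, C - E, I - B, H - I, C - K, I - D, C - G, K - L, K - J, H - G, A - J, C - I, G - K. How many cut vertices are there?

Removing H, for instance, still leaves 1 component. No single vertex removal increases the component count — the graph has no articulation points.

0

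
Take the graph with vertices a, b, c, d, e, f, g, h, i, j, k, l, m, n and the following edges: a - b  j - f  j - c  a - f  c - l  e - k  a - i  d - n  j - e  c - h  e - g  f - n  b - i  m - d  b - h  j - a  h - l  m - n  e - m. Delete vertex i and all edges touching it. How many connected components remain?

1

With i gone, the remaining components are: {a, b, c, d, e, f, g, h, j, k, l, m, n}.
That is 1 component.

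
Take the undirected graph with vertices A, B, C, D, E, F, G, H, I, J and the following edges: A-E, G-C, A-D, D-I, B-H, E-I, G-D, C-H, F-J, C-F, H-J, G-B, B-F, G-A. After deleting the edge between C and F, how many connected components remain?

1

C and F are still connected via C-G-B-F, so the component count stays at 1.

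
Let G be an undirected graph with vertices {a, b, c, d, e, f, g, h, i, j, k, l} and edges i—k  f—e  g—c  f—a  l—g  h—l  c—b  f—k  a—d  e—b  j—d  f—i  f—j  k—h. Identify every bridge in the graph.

none

The edges on the cycle f-j-d-a-f are not bridges since each lies on that cycle.
Every edge lies on some cycle, so there are no bridges.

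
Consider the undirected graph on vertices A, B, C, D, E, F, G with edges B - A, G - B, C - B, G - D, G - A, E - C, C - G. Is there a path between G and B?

Yes

From G we can reach A, B, C, D, E, G, which includes B.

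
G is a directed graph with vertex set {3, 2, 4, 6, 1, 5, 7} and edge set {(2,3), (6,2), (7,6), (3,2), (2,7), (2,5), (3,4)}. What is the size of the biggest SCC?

4

{2, 3, 6, 7} are all mutually reachable — one SCC of size 4.
{5} is an SCC by itself.
{4} is an SCC by itself.
{1} is an SCC by itself.
The largest has 4 vertices.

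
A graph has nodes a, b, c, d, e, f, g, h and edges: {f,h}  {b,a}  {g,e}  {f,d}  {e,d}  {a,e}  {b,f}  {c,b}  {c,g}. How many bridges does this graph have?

1

The edges on the cycle b-f-d-e-a-b are not bridges since each lies on that cycle.
But removing f - h disconnects f from h — this is a bridge.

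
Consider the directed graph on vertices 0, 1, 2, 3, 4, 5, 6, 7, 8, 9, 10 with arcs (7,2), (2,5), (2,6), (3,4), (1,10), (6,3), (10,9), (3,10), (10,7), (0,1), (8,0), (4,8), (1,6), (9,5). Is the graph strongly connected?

There is no directed path from 5 to 1, so the graph is not strongly connected.

No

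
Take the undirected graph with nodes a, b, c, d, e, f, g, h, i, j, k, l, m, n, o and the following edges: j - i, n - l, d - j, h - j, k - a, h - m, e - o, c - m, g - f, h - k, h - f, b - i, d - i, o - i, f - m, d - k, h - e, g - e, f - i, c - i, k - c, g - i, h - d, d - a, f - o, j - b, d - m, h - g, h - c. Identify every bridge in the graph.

The edges on the cycle f-o-i-f are not bridges since each lies on that cycle.
But removing n - l disconnects n from l — this is a bridge.

l-n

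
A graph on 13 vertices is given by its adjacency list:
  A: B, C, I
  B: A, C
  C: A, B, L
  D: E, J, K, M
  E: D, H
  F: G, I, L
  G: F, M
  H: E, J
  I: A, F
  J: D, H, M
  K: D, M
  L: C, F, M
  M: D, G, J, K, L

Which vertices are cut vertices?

M

Removing M increases the component count from 1 to 2, so M is a cut vertex.
By contrast removing B leaves 1 component; it is not a cut vertex. No other vertex is a cut vertex either.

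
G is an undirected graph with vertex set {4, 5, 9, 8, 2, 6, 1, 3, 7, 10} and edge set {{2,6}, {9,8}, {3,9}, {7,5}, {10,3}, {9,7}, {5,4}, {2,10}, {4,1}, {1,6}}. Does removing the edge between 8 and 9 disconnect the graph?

Yes

Removing 8 - 9 leaves no path between 8 and 9: the component count goes from 1 to 2. So it is a bridge.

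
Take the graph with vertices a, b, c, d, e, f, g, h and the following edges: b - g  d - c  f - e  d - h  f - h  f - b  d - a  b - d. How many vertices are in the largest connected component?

Starting from a we can reach a, b, c, d, e, f, g, h. That is one component of size 8.
The largest has 8 vertices.

8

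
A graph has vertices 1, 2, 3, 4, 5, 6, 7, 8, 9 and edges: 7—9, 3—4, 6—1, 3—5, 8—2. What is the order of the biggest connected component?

Starting from 7 we can reach 7, 9. That is one component of size 2.
Starting from 2 we can reach 2, 8. That is one component of size 2.
Starting from 1 we can reach 1, 6. That is one component of size 2.
Starting from 3 we can reach 3, 4, 5. That is one component of size 3.
The largest has 3 vertices.

3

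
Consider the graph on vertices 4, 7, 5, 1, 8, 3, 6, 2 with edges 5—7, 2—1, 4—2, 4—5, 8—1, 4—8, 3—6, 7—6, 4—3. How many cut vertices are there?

1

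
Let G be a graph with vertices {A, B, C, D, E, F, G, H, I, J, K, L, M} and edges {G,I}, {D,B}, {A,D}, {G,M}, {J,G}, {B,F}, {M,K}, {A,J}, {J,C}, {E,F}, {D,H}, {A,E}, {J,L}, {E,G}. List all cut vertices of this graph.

D, G, J, M

Removing D increases the component count from 1 to 2, so D is a cut vertex.
Removing G increases the component count from 1 to 3, so G is a cut vertex.
Removing J increases the component count from 1 to 3, so J is a cut vertex.
Likewise M is a cut vertex.
By contrast removing B leaves 1 component; it is not a cut vertex. No other vertex is a cut vertex either.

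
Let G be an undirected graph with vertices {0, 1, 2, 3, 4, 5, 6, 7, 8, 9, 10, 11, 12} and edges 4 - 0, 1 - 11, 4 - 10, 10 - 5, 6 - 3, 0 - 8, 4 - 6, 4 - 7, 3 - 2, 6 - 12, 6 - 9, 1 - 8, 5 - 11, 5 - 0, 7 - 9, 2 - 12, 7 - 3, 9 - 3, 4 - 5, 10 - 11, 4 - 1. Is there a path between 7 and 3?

From 7 we can reach 0, 1, 2, 3, 4, 5, 6, 7, 8, 9, 10, 11, 12, which includes 3.

Yes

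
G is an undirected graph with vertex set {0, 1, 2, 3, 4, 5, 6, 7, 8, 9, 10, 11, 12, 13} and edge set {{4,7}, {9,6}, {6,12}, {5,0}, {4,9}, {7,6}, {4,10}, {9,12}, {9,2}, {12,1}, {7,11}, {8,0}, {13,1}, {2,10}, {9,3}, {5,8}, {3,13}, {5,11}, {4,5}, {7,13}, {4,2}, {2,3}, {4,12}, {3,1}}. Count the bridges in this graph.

The edges on the cycle 5-8-0-5 are not bridges since each lies on that cycle.
Every edge lies on some cycle, so there are no bridges.

0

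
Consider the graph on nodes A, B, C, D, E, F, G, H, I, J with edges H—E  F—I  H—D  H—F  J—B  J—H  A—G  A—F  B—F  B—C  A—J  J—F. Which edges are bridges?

A-G, B-C, D-H, E-H, F-I

The edges on the cycle J-H-F-B-J are not bridges since each lies on that cycle.
But removing C—B disconnects C from B; removing H—D disconnects H from D; removing H—E disconnects H from E; removing F—I disconnects F from I — these are bridges.
In total 5 edges are bridges.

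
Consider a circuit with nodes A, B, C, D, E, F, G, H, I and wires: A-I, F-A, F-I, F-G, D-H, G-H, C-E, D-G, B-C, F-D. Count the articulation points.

2

Removing C increases the component count from 2 to 3, so C is a cut vertex.
Removing F increases the component count from 2 to 3, so F is a cut vertex.
By contrast removing E leaves 2 components; it is not a cut vertex. No other vertex is a cut vertex either.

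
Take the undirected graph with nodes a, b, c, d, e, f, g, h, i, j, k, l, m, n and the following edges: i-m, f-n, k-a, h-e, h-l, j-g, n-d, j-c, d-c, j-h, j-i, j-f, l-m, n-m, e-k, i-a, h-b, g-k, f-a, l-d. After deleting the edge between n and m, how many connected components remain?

1

n and m are still connected via n-d-l-m, so the component count stays at 1.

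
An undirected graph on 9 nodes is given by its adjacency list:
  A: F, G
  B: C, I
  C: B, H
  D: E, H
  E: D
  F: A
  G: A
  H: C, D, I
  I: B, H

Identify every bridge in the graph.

The edges on the cycle I-B-C-H-I are not bridges since each lies on that cycle.
But removing H-D disconnects H from D; removing G-A disconnects G from A; removing D-E disconnects D from E; removing F-A disconnects F from A — these are bridges.

A-F, A-G, D-E, D-H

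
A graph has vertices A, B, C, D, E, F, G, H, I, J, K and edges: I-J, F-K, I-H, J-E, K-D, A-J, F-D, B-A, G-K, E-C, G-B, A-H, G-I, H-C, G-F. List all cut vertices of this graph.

G

Removing G increases the component count from 1 to 2, so G is a cut vertex.
By contrast removing B leaves 1 component; it is not a cut vertex. No other vertex is a cut vertex either.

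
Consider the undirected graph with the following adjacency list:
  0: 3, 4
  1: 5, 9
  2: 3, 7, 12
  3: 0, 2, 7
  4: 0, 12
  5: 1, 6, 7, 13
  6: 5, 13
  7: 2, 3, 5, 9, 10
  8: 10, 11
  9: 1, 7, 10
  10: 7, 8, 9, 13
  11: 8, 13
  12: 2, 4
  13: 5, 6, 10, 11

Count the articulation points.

1

Removing 7 increases the component count from 1 to 2, so 7 is a cut vertex.
By contrast removing 10 leaves 1 component; it is not a cut vertex. No other vertex is a cut vertex either.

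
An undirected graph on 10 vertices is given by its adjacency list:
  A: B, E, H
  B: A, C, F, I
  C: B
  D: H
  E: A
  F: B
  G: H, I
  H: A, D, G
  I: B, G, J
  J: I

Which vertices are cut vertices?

A, B, H, I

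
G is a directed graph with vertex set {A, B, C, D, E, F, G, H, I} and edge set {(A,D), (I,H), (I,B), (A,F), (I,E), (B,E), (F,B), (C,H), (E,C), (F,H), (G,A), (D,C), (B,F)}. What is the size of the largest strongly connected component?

{B, F} are all mutually reachable — one SCC of size 2.
{G} is an SCC by itself.
{H} is an SCC by itself.
{D} is an SCC by itself.
{I} is an SCC by itself.
(and 3 more singleton SCCs)
The largest has 2 vertices.

2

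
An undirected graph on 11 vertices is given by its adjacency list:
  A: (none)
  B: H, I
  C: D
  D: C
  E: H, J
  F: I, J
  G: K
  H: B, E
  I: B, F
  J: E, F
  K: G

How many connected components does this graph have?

A is isolated — a component by itself.
Starting from C we can reach C, D. That is one component of size 2.
Starting from G we can reach G, K. That is one component of size 2.
Starting from B we can reach B, E, F, H, I, J. That is one component of size 6.
Total: 4 components.

4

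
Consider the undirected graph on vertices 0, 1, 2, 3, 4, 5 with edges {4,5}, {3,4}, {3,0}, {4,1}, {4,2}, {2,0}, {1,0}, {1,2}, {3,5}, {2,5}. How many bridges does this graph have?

0

The edges on the cycle 4-1-2-4 are not bridges since each lies on that cycle.
Every edge lies on some cycle, so there are no bridges.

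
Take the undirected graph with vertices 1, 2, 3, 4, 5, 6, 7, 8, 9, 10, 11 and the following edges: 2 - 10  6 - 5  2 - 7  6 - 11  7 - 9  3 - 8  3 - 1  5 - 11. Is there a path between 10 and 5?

No

The component containing 10 is {2, 7, 9, 10}, and 5 is not in it.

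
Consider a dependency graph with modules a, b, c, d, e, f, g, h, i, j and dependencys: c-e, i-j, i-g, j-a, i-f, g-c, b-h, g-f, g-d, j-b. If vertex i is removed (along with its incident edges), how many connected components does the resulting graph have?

2

With i gone, the remaining components are: {a, b, h, j}; {c, d, e, f, g}.
That is 2 components.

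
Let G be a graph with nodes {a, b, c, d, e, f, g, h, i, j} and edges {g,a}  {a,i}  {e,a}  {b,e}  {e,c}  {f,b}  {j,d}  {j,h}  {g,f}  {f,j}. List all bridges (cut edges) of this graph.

a-i, c-e, d-j, f-j, h-j

The edges on the cycle g-f-b-e-a-g are not bridges since each lies on that cycle.
But removing h–j disconnects h from j; removing e–c disconnects e from c; removing f–j disconnects f from j; removing i–a disconnects i from a — these are bridges.
In total 5 edges are bridges.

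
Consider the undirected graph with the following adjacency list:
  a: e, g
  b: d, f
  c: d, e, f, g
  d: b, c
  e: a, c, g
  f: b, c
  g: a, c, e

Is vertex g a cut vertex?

Deleting g leaves 1 component (was 1) (its neighbors a, c, e remain connected to each other), so g is not a cut vertex.

No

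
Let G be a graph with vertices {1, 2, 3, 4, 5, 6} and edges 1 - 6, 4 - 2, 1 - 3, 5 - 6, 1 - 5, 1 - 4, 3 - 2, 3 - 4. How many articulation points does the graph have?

1

Removing 1 increases the component count from 1 to 2, so 1 is a cut vertex.
By contrast removing 3 leaves 1 component; it is not a cut vertex. No other vertex is a cut vertex either.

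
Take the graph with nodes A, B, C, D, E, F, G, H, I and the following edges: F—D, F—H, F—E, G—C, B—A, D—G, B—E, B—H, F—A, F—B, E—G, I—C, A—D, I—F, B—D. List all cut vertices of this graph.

none

Removing H, for instance, still leaves 1 component. No single vertex removal increases the component count — the graph has no articulation points.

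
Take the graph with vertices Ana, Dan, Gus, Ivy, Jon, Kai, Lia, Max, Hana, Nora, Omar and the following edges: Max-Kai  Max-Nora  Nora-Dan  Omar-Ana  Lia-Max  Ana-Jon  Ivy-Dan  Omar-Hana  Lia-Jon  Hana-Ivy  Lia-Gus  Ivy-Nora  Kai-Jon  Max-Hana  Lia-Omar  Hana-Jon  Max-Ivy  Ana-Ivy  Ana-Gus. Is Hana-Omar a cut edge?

No

After removing Hana-Omar, the path Hana-Max-Lia-Omar still connects them, so the edge is not a bridge.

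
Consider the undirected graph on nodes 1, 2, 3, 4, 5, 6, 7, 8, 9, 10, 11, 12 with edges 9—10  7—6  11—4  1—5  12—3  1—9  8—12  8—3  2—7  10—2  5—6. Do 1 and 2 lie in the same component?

Yes

From 1 we can reach 1, 2, 5, 6, 7, 9, 10, which includes 2.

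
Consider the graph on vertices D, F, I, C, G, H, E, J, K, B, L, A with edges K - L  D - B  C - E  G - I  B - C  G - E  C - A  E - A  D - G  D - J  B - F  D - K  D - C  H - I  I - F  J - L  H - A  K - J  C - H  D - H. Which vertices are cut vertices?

D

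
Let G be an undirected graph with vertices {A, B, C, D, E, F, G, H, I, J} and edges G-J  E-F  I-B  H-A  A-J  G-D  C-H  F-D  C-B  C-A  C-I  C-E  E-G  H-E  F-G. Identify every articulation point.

Removing C increases the component count from 1 to 2, so C is a cut vertex.
By contrast removing F leaves 1 component; it is not a cut vertex. No other vertex is a cut vertex either.

C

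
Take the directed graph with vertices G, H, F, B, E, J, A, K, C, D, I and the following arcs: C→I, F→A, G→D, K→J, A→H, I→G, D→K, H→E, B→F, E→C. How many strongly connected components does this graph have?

11

{A} is an SCC by itself.
{I} is an SCC by itself.
{K} is an SCC by itself.
{C} is an SCC by itself.
{D} is an SCC by itself.
(and 6 more singleton SCCs)
That gives 11 strongly connected components.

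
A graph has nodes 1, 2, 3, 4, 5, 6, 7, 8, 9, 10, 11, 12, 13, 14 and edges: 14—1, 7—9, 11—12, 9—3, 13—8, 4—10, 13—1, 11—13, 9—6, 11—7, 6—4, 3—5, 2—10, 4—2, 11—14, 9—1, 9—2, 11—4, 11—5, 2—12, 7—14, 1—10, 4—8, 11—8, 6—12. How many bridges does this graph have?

0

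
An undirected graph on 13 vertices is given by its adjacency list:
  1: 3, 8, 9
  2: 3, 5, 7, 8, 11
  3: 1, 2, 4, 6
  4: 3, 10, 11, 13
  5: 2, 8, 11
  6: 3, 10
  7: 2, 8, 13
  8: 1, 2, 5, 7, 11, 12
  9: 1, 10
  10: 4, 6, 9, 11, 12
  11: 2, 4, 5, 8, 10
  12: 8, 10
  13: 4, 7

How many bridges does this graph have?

The edges on the cycle 8-11-10-12-8 are not bridges since each lies on that cycle.
Every edge lies on some cycle, so there are no bridges.

0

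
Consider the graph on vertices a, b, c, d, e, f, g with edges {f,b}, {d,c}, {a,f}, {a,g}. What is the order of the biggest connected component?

e is isolated — a component by itself.
Starting from c we can reach c, d. That is one component of size 2.
Starting from a we can reach a, b, f, g. That is one component of size 4.
The largest has 4 vertices.

4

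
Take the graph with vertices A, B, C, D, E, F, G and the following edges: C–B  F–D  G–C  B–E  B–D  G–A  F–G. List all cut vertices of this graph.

B, G

Removing B increases the component count from 1 to 2, so B is a cut vertex.
Removing G increases the component count from 1 to 2, so G is a cut vertex.
By contrast removing F leaves 1 component; it is not a cut vertex. No other vertex is a cut vertex either.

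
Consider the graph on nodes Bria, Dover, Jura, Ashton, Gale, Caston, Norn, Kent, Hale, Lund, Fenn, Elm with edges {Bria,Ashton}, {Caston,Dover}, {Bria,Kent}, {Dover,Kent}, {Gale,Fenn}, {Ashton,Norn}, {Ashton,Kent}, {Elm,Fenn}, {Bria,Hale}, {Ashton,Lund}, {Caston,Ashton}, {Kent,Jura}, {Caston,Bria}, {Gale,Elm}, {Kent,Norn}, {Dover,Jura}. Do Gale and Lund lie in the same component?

The component containing Gale is {Elm, Fenn, Gale}, and Lund is not in it.

No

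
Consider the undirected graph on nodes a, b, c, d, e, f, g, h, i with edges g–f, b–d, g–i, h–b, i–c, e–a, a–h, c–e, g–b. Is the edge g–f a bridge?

Yes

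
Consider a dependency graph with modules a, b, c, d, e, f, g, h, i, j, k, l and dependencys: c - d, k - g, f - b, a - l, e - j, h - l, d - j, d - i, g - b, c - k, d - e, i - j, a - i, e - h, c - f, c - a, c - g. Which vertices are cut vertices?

c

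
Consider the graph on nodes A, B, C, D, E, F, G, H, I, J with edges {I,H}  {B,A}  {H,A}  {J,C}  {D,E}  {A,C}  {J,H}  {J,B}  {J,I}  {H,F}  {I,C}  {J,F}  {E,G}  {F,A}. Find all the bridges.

D-E, E-G

The edges on the cycle J-I-H-A-B-J are not bridges since each lies on that cycle.
But removing E—G disconnects E from G; removing E—D disconnects E from D — these are bridges.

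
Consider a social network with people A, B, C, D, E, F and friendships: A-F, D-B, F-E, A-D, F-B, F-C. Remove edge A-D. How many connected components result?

1

A and D are still connected via A-F-B-D, so the component count stays at 1.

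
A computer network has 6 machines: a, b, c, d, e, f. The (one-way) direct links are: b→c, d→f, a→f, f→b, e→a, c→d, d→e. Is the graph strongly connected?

Yes

From d we can reach every vertex (a, b, c, d, e, f), and every vertex can reach d (a, b, c, d, e, f). So the whole graph is one strongly connected component.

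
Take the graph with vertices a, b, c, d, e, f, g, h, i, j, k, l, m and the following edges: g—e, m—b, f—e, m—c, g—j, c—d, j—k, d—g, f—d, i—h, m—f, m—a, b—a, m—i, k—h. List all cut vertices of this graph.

Removing m increases the component count from 2 to 3, so m is a cut vertex.
By contrast removing f leaves 2 components; it is not a cut vertex. No other vertex is a cut vertex either.

m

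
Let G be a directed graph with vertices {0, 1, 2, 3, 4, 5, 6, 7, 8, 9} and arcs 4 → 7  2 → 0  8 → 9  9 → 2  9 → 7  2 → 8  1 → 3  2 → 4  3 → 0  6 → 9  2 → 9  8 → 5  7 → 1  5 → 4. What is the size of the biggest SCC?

3

{2, 8, 9} are all mutually reachable — one SCC of size 3.
{0} is an SCC by itself.
{3} is an SCC by itself.
{6} is an SCC by itself.
{4} is an SCC by itself.
(and 3 more singleton SCCs)
The largest has 3 vertices.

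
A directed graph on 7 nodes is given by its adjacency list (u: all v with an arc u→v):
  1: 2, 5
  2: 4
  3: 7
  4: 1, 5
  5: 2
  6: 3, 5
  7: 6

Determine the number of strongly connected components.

2

{1, 2, 4, 5} are all mutually reachable — one SCC of size 4.
{3, 6, 7} are all mutually reachable — one SCC of size 3.
That gives 2 strongly connected components.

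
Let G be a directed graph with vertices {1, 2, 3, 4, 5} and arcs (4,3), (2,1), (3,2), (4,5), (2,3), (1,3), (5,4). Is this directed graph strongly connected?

There is no directed path from 1 to 5, so the graph is not strongly connected.

No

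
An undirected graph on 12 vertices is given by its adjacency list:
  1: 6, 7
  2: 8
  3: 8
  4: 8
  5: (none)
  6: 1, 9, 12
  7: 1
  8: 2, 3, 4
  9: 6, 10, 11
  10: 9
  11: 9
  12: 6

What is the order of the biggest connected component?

7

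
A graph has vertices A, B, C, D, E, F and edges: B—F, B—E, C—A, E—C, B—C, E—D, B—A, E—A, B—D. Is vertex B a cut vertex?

Yes

Deleting B raises the number of components from 1 to 2, so B is a cut vertex.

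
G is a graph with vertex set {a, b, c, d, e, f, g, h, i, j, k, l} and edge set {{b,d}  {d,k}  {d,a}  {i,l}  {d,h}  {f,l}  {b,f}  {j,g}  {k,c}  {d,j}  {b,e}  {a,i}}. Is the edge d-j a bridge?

Removing d-j leaves no path between d and j: the component count goes from 1 to 2. So it is a bridge.

Yes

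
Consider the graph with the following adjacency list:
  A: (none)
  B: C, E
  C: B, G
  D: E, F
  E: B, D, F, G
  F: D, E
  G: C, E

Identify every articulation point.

E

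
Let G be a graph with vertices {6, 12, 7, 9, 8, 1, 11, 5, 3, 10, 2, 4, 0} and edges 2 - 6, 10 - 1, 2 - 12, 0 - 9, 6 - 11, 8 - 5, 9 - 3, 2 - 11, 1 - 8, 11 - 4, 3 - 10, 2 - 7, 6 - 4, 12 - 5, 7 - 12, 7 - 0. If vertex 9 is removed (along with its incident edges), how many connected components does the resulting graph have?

With 9 gone, the remaining components are: {0, 1, 2, 3, 4, 5, 6, 7, 8, 10, 11, 12}.
That is 1 component.

1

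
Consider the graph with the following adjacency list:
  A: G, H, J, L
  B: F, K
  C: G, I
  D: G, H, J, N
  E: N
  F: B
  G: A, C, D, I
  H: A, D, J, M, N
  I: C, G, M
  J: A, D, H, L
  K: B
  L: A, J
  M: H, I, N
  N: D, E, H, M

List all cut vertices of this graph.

B, N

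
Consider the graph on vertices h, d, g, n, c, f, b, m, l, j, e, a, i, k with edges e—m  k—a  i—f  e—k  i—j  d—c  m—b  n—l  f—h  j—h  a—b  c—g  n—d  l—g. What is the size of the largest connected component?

5

Starting from f we can reach f, h, i, j. That is one component of size 4.
Starting from a we can reach a, b, e, k, m. That is one component of size 5.
Starting from c we can reach c, d, g, l, n. That is one component of size 5.
The largest has 5 vertices.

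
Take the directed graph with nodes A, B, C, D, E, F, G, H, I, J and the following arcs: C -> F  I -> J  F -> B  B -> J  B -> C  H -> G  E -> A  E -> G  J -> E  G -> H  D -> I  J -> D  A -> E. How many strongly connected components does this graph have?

{B, C, F} are all mutually reachable — one SCC of size 3.
{D, I, J} are all mutually reachable — one SCC of size 3.
{A, E} are all mutually reachable — one SCC of size 2.
{G, H} are all mutually reachable — one SCC of size 2.
That gives 4 strongly connected components.

4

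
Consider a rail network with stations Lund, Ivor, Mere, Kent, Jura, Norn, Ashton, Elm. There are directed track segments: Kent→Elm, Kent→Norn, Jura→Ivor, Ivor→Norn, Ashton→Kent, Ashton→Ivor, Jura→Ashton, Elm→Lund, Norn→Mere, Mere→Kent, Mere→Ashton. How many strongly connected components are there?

{Ivor, Kent, Mere, Norn, Ashton} are all mutually reachable — one SCC of size 5.
{Lund} is an SCC by itself.
{Elm} is an SCC by itself.
{Jura} is an SCC by itself.
That gives 4 strongly connected components.

4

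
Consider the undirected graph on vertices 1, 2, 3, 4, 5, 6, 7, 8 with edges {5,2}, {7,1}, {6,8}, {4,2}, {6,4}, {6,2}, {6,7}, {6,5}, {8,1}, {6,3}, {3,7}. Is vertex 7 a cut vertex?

No

Deleting 7 leaves 1 component (was 1) (its neighbors 1, 3, 6 remain connected to each other), so 7 is not a cut vertex.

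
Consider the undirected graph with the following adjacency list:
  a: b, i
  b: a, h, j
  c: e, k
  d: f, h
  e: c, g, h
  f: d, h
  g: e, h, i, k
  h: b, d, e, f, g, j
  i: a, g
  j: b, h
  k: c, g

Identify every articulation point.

Removing h increases the component count from 1 to 2, so h is a cut vertex.
By contrast removing b leaves 1 component; it is not a cut vertex. No other vertex is a cut vertex either.

h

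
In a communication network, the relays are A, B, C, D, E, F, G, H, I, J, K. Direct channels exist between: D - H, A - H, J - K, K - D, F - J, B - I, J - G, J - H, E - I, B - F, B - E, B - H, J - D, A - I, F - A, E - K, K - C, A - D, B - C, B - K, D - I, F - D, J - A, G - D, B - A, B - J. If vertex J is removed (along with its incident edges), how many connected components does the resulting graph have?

With J gone, the remaining components are: {A, B, C, D, E, F, G, H, I, K}.
That is 1 component.

1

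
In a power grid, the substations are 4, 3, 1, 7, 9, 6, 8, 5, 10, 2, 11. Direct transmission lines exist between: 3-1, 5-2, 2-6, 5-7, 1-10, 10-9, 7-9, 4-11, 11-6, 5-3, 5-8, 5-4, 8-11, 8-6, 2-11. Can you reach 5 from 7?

From 7 we can reach 1, 2, 3, 4, 5, 6, 7, 8, 9, 10, 11, which includes 5.

Yes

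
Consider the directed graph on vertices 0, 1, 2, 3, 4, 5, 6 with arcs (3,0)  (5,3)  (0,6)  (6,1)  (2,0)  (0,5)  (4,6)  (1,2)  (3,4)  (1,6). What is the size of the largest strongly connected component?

{0, 1, 2, 3, 4, 5, 6} are all mutually reachable — one SCC of size 7.
The largest has 7 vertices.

7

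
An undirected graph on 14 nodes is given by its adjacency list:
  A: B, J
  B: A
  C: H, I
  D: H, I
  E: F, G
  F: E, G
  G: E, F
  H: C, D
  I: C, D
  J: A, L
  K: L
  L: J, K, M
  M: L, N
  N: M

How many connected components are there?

3

Starting from E we can reach E, F, G. That is one component of size 3.
Starting from C we can reach C, D, H, I. That is one component of size 4.
Starting from A we can reach A, B, J, K, L, M, N. That is one component of size 7.
Total: 3 components.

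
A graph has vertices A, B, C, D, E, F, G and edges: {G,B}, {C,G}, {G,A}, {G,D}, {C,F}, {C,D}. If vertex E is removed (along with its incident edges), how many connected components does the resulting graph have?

1

With E gone, the remaining components are: {A, B, C, D, F, G}.
That is 1 component.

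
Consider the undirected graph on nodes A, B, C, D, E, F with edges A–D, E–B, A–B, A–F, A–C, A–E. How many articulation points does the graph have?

1

Removing A increases the component count from 1 to 4, so A is a cut vertex.
By contrast removing B leaves 1 component; it is not a cut vertex. No other vertex is a cut vertex either.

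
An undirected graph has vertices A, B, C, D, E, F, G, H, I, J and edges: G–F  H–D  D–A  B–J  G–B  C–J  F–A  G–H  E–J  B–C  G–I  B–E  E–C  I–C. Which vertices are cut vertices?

Removing G increases the component count from 1 to 2, so G is a cut vertex.
By contrast removing J leaves 1 component; it is not a cut vertex. No other vertex is a cut vertex either.

G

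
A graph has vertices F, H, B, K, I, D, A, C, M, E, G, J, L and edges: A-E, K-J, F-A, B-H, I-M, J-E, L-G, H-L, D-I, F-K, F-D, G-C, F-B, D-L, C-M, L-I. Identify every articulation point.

F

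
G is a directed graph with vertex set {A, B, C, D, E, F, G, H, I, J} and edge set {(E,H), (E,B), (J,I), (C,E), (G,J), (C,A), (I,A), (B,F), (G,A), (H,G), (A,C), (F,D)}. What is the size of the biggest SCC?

7

{A, C, E, G, H, I, J} are all mutually reachable — one SCC of size 7.
{B} is an SCC by itself.
{F} is an SCC by itself.
{D} is an SCC by itself.
The largest has 7 vertices.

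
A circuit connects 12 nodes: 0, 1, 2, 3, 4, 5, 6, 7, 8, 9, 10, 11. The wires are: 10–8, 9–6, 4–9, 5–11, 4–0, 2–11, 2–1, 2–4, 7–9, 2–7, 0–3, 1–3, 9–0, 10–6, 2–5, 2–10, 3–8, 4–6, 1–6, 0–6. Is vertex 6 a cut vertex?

Deleting 6 leaves 1 component (was 1) (its neighbors 0, 1, 4, 9, 10 remain connected to each other), so 6 is not a cut vertex.

No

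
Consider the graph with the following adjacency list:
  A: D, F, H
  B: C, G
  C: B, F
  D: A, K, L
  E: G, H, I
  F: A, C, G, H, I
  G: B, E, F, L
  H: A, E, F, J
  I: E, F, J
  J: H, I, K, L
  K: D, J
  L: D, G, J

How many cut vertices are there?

0

Removing D, for instance, still leaves 1 component. No single vertex removal increases the component count — the graph has no articulation points.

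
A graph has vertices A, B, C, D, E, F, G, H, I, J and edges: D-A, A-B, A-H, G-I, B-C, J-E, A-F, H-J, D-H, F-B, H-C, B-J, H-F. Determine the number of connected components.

2

Starting from G we can reach G, I. That is one component of size 2.
Starting from A we can reach A, B, C, D, E, F, H, J. That is one component of size 8.
Total: 2 components.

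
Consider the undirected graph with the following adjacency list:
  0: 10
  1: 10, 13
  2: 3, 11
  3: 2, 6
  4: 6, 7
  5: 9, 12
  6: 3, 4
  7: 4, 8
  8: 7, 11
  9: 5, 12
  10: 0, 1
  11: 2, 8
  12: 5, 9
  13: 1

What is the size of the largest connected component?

Starting from 5 we can reach 5, 9, 12. That is one component of size 3.
Starting from 0 we can reach 0, 1, 10, 13. That is one component of size 4.
Starting from 2 we can reach 2, 3, 4, 6, 7, 8, 11. That is one component of size 7.
The largest has 7 vertices.

7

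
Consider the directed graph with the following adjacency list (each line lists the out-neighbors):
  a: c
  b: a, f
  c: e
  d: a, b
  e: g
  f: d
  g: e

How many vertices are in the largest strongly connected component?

3

{b, d, f} are all mutually reachable — one SCC of size 3.
{e, g} are all mutually reachable — one SCC of size 2.
{a} is an SCC by itself.
{c} is an SCC by itself.
The largest has 3 vertices.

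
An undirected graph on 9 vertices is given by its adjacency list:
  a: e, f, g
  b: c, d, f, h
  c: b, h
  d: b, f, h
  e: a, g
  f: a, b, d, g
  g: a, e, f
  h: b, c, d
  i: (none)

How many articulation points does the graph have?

1

Removing f increases the component count from 2 to 3, so f is a cut vertex.
By contrast removing h leaves 2 components; it is not a cut vertex. No other vertex is a cut vertex either.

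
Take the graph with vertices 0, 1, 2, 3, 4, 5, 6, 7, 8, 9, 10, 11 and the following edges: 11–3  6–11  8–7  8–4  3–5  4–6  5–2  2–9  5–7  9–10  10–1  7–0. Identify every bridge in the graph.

The edges on the cycle 8-4-6-11-3-5-7-8 are not bridges since each lies on that cycle.
But removing 9–10 disconnects 9 from 10; removing 9–2 disconnects 9 from 2; removing 0–7 disconnects 0 from 7; removing 10–1 disconnects 10 from 1 — these are bridges.
In total 5 edges are bridges.

0-7, 1-10, 10-9, 2-5, 2-9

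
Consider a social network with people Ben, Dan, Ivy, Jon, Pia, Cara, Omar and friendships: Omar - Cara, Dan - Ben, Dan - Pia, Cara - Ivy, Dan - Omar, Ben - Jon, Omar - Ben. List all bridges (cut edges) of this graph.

The edges on the cycle Dan-Omar-Ben-Dan are not bridges since each lies on that cycle.
But removing Cara - Ivy disconnects Cara from Ivy; removing Omar - Cara disconnects Omar from Cara; removing Ben - Jon disconnects Ben from Jon; removing Dan - Pia disconnects Dan from Pia — these are bridges.

Ben-Jon, Cara-Ivy, Cara-Omar, Dan-Pia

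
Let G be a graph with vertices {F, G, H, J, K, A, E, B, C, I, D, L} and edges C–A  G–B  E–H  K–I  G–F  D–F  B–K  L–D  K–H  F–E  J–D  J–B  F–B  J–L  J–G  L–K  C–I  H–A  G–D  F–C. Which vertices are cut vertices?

none

Removing F, for instance, still leaves 1 component. No single vertex removal increases the component count — the graph has no articulation points.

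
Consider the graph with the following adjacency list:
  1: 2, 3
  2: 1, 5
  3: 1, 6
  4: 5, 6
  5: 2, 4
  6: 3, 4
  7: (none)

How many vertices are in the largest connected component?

6

7 is isolated — a component by itself.
Starting from 1 we can reach 1, 2, 3, 4, 5, 6. That is one component of size 6.
The largest has 6 vertices.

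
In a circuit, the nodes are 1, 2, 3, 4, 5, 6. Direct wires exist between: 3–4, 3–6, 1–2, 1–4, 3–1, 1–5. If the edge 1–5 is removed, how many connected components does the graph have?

2

Before removal there is 1 component.
1–5 is a bridge — removing it separates 1's side from 5's side.
After removal: 2 components.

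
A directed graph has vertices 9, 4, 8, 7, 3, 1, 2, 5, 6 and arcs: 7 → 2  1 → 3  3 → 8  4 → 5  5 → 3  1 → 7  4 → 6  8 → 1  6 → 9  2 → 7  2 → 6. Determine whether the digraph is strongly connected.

There is no directed path from 2 to 1, so the graph is not strongly connected.

No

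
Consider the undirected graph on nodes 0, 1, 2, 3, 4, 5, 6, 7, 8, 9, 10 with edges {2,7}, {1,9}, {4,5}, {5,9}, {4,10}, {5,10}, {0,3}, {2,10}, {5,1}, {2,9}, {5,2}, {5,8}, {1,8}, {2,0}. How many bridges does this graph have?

The edges on the cycle 5-2-9-1-5 are not bridges since each lies on that cycle.
But removing 3-0 disconnects 3 from 0; removing 2-0 disconnects 2 from 0; removing 2-7 disconnects 2 from 7 — these are bridges.
That makes 3 bridges.

3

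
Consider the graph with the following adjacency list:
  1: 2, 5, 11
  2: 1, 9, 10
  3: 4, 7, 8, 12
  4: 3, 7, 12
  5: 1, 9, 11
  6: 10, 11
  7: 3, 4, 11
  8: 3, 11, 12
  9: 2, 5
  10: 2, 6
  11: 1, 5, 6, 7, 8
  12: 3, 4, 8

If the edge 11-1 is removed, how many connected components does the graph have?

1

11 and 1 are still connected via 11-5-1, so the component count stays at 1.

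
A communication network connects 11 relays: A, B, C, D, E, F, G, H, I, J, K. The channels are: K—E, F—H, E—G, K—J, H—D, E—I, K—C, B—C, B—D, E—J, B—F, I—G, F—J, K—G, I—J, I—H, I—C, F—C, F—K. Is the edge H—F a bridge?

No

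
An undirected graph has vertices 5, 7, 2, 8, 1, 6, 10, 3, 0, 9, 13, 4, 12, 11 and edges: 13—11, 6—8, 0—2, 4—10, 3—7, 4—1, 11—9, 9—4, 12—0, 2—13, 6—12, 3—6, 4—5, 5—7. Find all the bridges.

The edges on the cycle 3-6-12-0-2-13-11-9-4-5-7-3 are not bridges since each lies on that cycle.
But removing 6—8 disconnects 6 from 8; removing 4—1 disconnects 4 from 1; removing 4—10 disconnects 4 from 10 — these are bridges.

1-4, 10-4, 6-8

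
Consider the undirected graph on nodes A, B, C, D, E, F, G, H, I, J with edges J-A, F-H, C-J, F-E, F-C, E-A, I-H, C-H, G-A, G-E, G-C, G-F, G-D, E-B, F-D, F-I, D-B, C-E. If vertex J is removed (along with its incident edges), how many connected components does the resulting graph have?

1

With J gone, the remaining components are: {A, B, C, D, E, F, G, H, I}.
That is 1 component.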